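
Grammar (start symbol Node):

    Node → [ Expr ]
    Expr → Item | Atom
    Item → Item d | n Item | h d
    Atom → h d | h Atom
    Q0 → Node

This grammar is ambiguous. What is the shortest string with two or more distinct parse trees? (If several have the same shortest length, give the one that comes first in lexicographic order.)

[ h d ]

length 4: [ h d ] has 2 parse trees

Two derivations of [ h d ]:
  Node ⇒ [ Expr ] ⇒ [ Item ] ⇒ [ h d ]
  Node ⇒ [ Expr ] ⇒ [ Atom ] ⇒ [ h d ]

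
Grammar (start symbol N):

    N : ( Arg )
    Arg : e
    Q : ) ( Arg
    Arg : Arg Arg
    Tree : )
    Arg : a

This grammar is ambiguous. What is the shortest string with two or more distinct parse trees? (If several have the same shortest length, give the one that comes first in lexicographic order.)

length 3: no string has ≥2 trees
length 4: no string has ≥2 trees
length 5: ( a a a ) has 2 parse trees

Two derivations of ( a a a ):
  N ⇒ ( Arg ) ⇒ ( Arg Arg ) ⇒ ( Arg Arg Arg ) ⇒ ( a Arg Arg ) ⇒ ( a a Arg ) ⇒ ( a a a )
  N ⇒ ( Arg ) ⇒ ( Arg Arg ) ⇒ ( a Arg ) ⇒ ( a Arg Arg ) ⇒ ( a a Arg ) ⇒ ( a a a )

( a a a )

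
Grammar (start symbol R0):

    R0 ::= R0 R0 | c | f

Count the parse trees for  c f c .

2

Parse trees for c f c:
  [R0 [R0 c] [R0 [R0 f] [R0 c]]]
  [R0 [R0 [R0 c] [R0 f]] [R0 c]]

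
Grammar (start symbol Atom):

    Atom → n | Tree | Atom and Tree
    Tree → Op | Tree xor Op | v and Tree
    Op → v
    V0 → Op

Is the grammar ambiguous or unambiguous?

Ambiguous

Witness: v and v

Derivation 1: Atom ⇒ Tree ⇒ v and Tree ⇒ v and Op ⇒ v and v
Derivation 2: Atom ⇒ Atom and Tree ⇒ Tree and Tree ⇒ Op and Tree ⇒ v and Tree ⇒ v and Op ⇒ v and v

Two distinct leftmost derivations for the same string.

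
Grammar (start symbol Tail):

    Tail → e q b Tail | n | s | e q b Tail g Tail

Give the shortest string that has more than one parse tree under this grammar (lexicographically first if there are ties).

e q b e q b n g n

length 1: no string has ≥2 trees
length 4: no string has ≥2 trees
length 6: no string has ≥2 trees
length 7: no string has ≥2 trees
length 9: e q b e q b n g n has 2 parse trees

Two derivations of e q b e q b n g n:
  Tail ⇒ e q b Tail ⇒ e q b e q b Tail g Tail ⇒ e q b e q b n g Tail ⇒ e q b e q b n g n
  Tail ⇒ e q b Tail g Tail ⇒ e q b e q b Tail g Tail ⇒ e q b e q b n g Tail ⇒ e q b e q b n g n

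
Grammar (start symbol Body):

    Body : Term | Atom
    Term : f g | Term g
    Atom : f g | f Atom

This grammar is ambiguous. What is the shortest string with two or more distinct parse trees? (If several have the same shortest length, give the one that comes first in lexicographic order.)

length 2: f g has 2 parse trees

Two derivations of f g:
  Body ⇒ Term ⇒ f g
  Body ⇒ Atom ⇒ f g

f g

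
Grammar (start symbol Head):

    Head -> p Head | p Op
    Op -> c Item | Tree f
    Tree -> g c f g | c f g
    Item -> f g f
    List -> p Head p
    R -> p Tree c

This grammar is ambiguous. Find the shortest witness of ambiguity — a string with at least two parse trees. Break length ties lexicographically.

p c f g f

length 5: p c f g f has 2 parse trees

Two derivations of p c f g f:
  Head ⇒ p Op ⇒ p c Item ⇒ p c f g f
  Head ⇒ p Op ⇒ p Tree f ⇒ p c f g f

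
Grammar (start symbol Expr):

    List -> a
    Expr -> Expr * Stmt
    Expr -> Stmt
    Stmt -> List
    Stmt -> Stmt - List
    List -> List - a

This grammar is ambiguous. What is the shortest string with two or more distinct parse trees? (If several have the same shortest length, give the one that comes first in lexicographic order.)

a - a

length 1: no string has ≥2 trees
length 3: a - a has 2 parse trees

Two derivations of a - a:
  Expr ⇒ Stmt ⇒ List ⇒ List - a ⇒ a - a
  Expr ⇒ Stmt ⇒ Stmt - List ⇒ List - List ⇒ a - List ⇒ a - a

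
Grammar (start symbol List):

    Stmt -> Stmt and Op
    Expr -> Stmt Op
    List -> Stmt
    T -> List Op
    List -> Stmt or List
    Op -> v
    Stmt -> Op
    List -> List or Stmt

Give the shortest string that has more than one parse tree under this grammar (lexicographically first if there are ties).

length 1: no string has ≥2 trees
length 3: v or v has 2 parse trees

Two derivations of v or v:
  List ⇒ Stmt or List ⇒ Op or List ⇒ v or List ⇒ v or Stmt ⇒ v or Op ⇒ v or v
  List ⇒ List or Stmt ⇒ Stmt or Stmt ⇒ Op or Stmt ⇒ v or Stmt ⇒ v or Op ⇒ v or v

v or v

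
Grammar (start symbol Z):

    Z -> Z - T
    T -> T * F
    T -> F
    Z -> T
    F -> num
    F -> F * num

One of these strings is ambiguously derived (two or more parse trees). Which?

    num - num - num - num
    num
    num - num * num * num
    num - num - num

num - num - num - num: 1 tree
num: 1 tree
num - num * num * num: 4 trees
num - num - num: 1 tree

num - num * num * num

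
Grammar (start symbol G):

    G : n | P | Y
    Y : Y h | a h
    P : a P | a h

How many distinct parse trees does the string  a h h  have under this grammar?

1

Parse trees for a h h:
  [G [Y [Y a h] h]]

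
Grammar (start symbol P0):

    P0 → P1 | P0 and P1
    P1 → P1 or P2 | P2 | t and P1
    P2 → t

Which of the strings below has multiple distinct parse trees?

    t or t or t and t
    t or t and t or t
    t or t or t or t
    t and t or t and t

t and t or t and t

t or t or t and t: 1 tree
t or t and t or t: 1 tree
t or t or t or t: 1 tree
t and t or t and t: 3 trees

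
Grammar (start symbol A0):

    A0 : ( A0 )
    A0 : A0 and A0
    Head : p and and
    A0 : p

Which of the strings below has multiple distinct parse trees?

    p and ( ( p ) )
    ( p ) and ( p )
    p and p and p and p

p and p and p and p

p and ( ( p ) ): 1 tree
( p ) and ( p ): 1 tree
p and p and p and p: 5 trees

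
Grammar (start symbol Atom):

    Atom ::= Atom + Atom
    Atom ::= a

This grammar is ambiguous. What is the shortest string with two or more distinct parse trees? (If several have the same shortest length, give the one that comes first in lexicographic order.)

length 1: no string has ≥2 trees
length 3: no string has ≥2 trees
length 5: a + a + a has 2 parse trees

Two derivations of a + a + a:
  Atom ⇒ Atom + Atom ⇒ Atom + Atom + Atom ⇒ a + Atom + Atom ⇒ a + a + Atom ⇒ a + a + a
  Atom ⇒ Atom + Atom ⇒ a + Atom ⇒ a + Atom + Atom ⇒ a + a + Atom ⇒ a + a + a

a + a + a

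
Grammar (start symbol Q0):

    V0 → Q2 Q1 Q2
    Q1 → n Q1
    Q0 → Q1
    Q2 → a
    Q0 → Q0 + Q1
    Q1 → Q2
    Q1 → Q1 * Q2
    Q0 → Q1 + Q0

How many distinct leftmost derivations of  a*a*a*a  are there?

1

Parse trees for a*a*a*a:
  [Q0 [Q1 [Q1 [Q1 [Q1 [Q2 a]] * [Q2 a]] * [Q2 a]] * [Q2 a]]]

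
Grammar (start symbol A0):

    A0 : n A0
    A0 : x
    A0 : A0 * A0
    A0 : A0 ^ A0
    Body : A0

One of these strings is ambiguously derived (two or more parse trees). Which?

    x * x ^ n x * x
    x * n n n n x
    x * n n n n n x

x * x ^ n x * x: 7 trees
x * n n n n x: 1 tree
x * n n n n n x: 1 tree

x * x ^ n x * x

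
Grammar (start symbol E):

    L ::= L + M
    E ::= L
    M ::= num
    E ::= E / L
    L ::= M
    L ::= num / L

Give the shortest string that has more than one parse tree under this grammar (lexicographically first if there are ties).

length 1: no string has ≥2 trees
length 3: num / num has 2 parse trees

Two derivations of num / num:
  E ⇒ L ⇒ num / L ⇒ num / M ⇒ num / num
  E ⇒ E / L ⇒ L / L ⇒ M / L ⇒ num / L ⇒ num / M ⇒ num / num

num / num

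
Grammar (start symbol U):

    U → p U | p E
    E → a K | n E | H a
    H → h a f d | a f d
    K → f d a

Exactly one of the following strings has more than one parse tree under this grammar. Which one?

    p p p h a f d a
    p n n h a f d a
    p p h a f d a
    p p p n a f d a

p p p n a f d a

p p p h a f d a: 1 tree
p n n h a f d a: 1 tree
p p h a f d a: 1 tree
p p p n a f d a: 2 trees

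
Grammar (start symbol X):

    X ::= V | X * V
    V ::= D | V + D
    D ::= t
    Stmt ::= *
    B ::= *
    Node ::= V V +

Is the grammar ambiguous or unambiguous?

(Stmt, B, Node are unreachable from X, so their rules don't affect L(X).) This is a standard precedence ladder (X over V over D), with each level left-recursive on its own operator ('*' at X, '+' at V). That structure is LR(1), hence unambiguous.

Unambiguous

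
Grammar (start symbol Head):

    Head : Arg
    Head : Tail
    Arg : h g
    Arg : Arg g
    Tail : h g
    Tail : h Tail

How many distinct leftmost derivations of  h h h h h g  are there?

1

Parse trees for h h h h h g:
  [Head [Tail h [Tail h [Tail h [Tail h [Tail h g]]]]]]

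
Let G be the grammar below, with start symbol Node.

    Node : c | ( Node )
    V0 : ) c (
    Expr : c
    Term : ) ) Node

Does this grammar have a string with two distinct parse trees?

Unambiguous

(V0, Expr, Term are unreachable from Node, so their rules don't affect L(Node).) L(Node) is { openⁿ atom closeⁿ : n ≥ 0 }. The bracket depth fixes n, and the derivation is forced at every step.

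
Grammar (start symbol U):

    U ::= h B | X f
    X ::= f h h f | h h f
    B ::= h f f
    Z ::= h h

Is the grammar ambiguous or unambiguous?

Witness: h h f f

Derivation 1: U ⇒ h B ⇒ h h f f
Derivation 2: U ⇒ X f ⇒ h h f f

Two distinct leftmost derivations for the same string.

Ambiguous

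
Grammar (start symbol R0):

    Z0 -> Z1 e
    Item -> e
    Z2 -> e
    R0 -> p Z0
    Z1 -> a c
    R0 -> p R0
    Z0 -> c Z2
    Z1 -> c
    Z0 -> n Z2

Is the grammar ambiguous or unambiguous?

Witness: p c e

Derivation 1: R0 ⇒ p Z0 ⇒ p Z1 e ⇒ p c e
Derivation 2: R0 ⇒ p Z0 ⇒ p c Z2 ⇒ p c e

Two distinct leftmost derivations for the same string.

Ambiguous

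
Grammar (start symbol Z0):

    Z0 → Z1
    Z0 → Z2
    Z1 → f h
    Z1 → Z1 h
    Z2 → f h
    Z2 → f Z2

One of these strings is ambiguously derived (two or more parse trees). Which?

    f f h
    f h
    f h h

f f h: 1 tree
f h: 2 trees
f h h: 1 tree

f h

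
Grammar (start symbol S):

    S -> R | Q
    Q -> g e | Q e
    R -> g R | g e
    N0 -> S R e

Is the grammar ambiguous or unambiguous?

Witness: g e

Derivation 1: S ⇒ R ⇒ g e
Derivation 2: S ⇒ Q ⇒ g e

Two distinct leftmost derivations for the same string.

Ambiguous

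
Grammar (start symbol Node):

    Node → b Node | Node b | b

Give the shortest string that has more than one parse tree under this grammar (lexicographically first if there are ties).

b b

length 1: no string has ≥2 trees
length 2: b b has 2 parse trees

Two derivations of b b:
  Node ⇒ b Node ⇒ b b
  Node ⇒ Node b ⇒ b b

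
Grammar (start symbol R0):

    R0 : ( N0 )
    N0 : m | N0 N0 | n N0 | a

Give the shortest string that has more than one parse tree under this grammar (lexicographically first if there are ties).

length 3: no string has ≥2 trees
length 4: no string has ≥2 trees
length 5: ( a a a ) has 2 parse trees

Two derivations of ( a a a ):
  R0 ⇒ ( N0 ) ⇒ ( N0 N0 ) ⇒ ( N0 N0 N0 ) ⇒ ( a N0 N0 ) ⇒ ( a a N0 ) ⇒ ( a a a )
  R0 ⇒ ( N0 ) ⇒ ( N0 N0 ) ⇒ ( a N0 ) ⇒ ( a N0 N0 ) ⇒ ( a a N0 ) ⇒ ( a a a )

( a a a )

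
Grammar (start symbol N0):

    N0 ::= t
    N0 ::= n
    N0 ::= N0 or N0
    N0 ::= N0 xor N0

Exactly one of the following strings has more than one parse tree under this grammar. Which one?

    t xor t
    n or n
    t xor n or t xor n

t xor n or t xor n

t xor t: 1 tree
n or n: 1 tree
t xor n or t xor n: 5 trees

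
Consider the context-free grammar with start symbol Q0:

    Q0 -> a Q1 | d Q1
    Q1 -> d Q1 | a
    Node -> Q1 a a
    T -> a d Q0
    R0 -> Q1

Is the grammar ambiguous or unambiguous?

Unambiguous

(Node, T, R0 are unreachable from Q0, so their rules don't affect L(Q0).) Restricted to the reachable nonterminals, every rule has the form A → t or A → t B, and no two rules for the same A share a first terminal. The grammar encodes a DFA — one run per string.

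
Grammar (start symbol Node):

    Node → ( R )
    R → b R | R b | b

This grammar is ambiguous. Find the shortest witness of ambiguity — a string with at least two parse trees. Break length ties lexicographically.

length 3: no string has ≥2 trees
length 4: ( b b ) has 2 parse trees

Two derivations of ( b b ):
  Node ⇒ ( R ) ⇒ ( b R ) ⇒ ( b b )
  Node ⇒ ( R ) ⇒ ( R b ) ⇒ ( b b )

( b b )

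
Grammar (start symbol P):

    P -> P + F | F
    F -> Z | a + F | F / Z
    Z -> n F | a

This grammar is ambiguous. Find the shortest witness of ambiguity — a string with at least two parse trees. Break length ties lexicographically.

a + a

length 1: no string has ≥2 trees
length 2: no string has ≥2 trees
length 3: a + a has 2 parse trees

Two derivations of a + a:
  P ⇒ P + F ⇒ F + F ⇒ Z + F ⇒ a + F ⇒ a + Z ⇒ a + a
  P ⇒ F ⇒ a + F ⇒ a + Z ⇒ a + a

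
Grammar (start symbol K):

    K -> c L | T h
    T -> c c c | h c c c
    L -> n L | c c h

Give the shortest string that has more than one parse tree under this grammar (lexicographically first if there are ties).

c c c h

length 4: c c c h has 2 parse trees

Two derivations of c c c h:
  K ⇒ c L ⇒ c c c h
  K ⇒ T h ⇒ c c c h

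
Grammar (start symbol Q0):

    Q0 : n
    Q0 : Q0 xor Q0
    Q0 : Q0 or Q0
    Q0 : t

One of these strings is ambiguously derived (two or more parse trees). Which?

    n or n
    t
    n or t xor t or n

n or n: 1 tree
t: 1 tree
n or t xor t or n: 5 trees

n or t xor t or n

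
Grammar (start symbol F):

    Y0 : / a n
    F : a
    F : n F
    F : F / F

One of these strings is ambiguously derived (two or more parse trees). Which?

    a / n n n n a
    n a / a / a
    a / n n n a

n a / a / a

a / n n n n a: 1 tree
n a / a / a: 5 trees
a / n n n a: 1 tree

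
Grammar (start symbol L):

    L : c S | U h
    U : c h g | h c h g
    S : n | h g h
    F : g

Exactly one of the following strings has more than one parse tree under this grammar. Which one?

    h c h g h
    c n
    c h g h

h c h g h: 1 tree
c n: 1 tree
c h g h: 2 trees

c h g h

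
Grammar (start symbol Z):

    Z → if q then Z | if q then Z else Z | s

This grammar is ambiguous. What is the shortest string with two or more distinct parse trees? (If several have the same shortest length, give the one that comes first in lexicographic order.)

length 1: no string has ≥2 trees
length 4: no string has ≥2 trees
length 6: no string has ≥2 trees
length 7: no string has ≥2 trees
length 9: if q then if q then s else s has 2 parse trees

Two derivations of if q then if q then s else s:
  Z ⇒ if q then Z ⇒ if q then if q then Z else Z ⇒ if q then if q then s else Z ⇒ if q then if q then s else s
  Z ⇒ if q then Z else Z ⇒ if q then if q then Z else Z ⇒ if q then if q then s else Z ⇒ if q then if q then s else s

if q then if q then s else s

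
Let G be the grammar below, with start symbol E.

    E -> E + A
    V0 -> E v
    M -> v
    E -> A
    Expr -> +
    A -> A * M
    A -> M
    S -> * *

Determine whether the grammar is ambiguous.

(Expr, S, V0 are unreachable from E, so their rules don't affect L(E).) This is a standard precedence ladder (E over A over M), with each level left-recursive on its own operator ('+' at E, '*' at A). That structure is LR(1), hence unambiguous.

Unambiguous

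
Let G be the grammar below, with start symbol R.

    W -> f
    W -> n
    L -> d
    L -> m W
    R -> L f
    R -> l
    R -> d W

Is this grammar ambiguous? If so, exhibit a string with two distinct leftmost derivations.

Witness: d f

Derivation 1: R ⇒ L f ⇒ d f
Derivation 2: R ⇒ d W ⇒ d f

Two distinct leftmost derivations for the same string.

Ambiguous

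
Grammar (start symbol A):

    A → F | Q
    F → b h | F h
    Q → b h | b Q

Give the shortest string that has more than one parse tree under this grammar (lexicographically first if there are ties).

b h

length 2: b h has 2 parse trees

Two derivations of b h:
  A ⇒ F ⇒ b h
  A ⇒ Q ⇒ b h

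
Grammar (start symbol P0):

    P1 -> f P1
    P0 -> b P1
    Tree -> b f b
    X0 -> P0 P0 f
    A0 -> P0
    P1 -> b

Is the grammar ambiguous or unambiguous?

Only P0, P1 are reachable from P0; ignoring the rest: Restricted to the reachable nonterminals, every rule has the form A → t or A → t B, and no two rules for the same A share a first terminal. The grammar encodes a DFA — one run per string.

Unambiguous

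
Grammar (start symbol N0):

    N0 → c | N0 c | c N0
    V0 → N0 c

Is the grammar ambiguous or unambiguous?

Ambiguous

Witness: c c

Derivation 1: N0 ⇒ N0 c ⇒ c c
Derivation 2: N0 ⇒ c N0 ⇒ c c

Two distinct leftmost derivations for the same string.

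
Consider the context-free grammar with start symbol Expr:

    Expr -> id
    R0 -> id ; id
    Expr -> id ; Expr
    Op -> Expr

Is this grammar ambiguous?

Unambiguous

Only Expr is reachable from Expr; ignoring the rest: The reachable grammar is A → atom sep A | atom. Each atom is followed by either the separator (recurse) or end-of-string (stop) — no choice point.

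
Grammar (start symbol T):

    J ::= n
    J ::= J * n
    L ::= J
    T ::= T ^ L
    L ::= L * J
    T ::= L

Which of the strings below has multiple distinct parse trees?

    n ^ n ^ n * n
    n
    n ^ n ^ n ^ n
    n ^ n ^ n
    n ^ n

n ^ n ^ n * n

n ^ n ^ n * n: 2 trees
n: 1 tree
n ^ n ^ n ^ n: 1 tree
n ^ n ^ n: 1 tree
n ^ n: 1 tree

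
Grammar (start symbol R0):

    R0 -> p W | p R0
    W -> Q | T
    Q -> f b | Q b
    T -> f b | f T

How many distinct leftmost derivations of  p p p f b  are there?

2

Parse trees for p p p f b:
  [R0 p [R0 p [R0 p [W [Q f b]]]]]
  [R0 p [R0 p [R0 p [W [T f b]]]]]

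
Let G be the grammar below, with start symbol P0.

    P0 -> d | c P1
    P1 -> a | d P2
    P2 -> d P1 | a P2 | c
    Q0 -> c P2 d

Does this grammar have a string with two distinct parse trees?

Only P0, P1, P2 are reachable from P0; ignoring the rest: Restricted to the reachable nonterminals, every rule has the form A → t or A → t B, and no two rules for the same A share a first terminal. The grammar encodes a DFA — one run per string.

Unambiguous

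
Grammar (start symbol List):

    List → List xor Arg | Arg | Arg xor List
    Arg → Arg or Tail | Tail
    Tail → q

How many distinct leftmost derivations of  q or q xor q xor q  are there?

4

Parse trees for q or q xor q xor q:
  [List [List [List [Arg [Arg [Tail q]] or [Tail q]]] xor [Arg [Tail q]]] xor [Arg [Tail q]]]
  [List [List [Arg [Arg [Tail q]] or [Tail q]] xor [List [Arg [Tail q]]]] xor [Arg [Tail q]]]
  [List [Arg [Arg [Tail q]] or [Tail q]] xor [List [List [Arg [Tail q]]] xor [Arg [Tail q]]]]
  [List [Arg [Arg [Tail q]] or [Tail q]] xor [List [Arg [Tail q]] xor [List [Arg [Tail q]]]]]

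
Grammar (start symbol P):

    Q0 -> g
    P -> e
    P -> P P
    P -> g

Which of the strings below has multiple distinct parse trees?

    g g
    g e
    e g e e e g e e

g g: 1 tree
g e: 1 tree
e g e e e g e e: 429 trees

e g e e e g e e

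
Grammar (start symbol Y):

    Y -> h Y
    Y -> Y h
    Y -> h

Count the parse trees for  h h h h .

Parse trees for h h h h:
  [Y h [Y h [Y h [Y h]]]]
  [Y h [Y h [Y [Y h] h]]]
  [Y h [Y [Y h [Y h]] h]]
  [Y h [Y [Y [Y h] h] h]]
  [Y [Y h [Y h [Y h]]] h]
  [Y [Y h [Y [Y h] h]] h]
  [Y [Y [Y h [Y h]] h] h]
  [Y [Y [Y [Y h] h] h] h]

8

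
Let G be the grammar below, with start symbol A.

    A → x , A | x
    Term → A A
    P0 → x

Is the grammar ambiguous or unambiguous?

Unambiguous

(Term, P0 are unreachable from A, so their rules don't affect L(A).) The reachable grammar is A → atom sep A | atom. Each atom is followed by either the separator (recurse) or end-of-string (stop) — no choice point.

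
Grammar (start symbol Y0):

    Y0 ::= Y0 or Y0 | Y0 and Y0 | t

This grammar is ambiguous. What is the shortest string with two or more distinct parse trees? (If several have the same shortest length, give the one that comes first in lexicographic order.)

t and t and t

length 1: no string has ≥2 trees
length 3: no string has ≥2 trees
length 5: t and t and t has 2 parse trees

Two derivations of t and t and t:
  Y0 ⇒ Y0 and Y0 ⇒ Y0 and Y0 and Y0 ⇒ t and Y0 and Y0 ⇒ t and t and Y0 ⇒ t and t and t
  Y0 ⇒ Y0 and Y0 ⇒ t and Y0 ⇒ t and Y0 and Y0 ⇒ t and t and Y0 ⇒ t and t and t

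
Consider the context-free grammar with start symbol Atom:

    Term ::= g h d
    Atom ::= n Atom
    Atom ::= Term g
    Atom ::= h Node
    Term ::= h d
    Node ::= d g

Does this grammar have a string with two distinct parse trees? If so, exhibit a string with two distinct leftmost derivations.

Ambiguous

Witness: h d g

Derivation 1: Atom ⇒ Term g ⇒ h d g
Derivation 2: Atom ⇒ h Node ⇒ h d g

Two distinct leftmost derivations for the same string.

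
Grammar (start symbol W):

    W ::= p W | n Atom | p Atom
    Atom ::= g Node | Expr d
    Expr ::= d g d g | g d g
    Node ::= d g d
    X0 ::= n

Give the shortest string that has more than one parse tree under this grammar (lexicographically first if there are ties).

n g d g d

length 5: n g d g d has 2 parse trees

Two derivations of n g d g d:
  W ⇒ n Atom ⇒ n g Node ⇒ n g d g d
  W ⇒ n Atom ⇒ n Expr d ⇒ n g d g d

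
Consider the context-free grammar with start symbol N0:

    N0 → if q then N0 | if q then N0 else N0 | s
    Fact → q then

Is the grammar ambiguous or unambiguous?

Ambiguous

Witness: if q then if q then s else s

Derivation 1: N0 ⇒ if q then N0 ⇒ if q then if q then N0 else N0 ⇒ if q then if q then s else N0 ⇒ if q then if q then s else s
Derivation 2: N0 ⇒ if q then N0 else N0 ⇒ if q then if q then N0 else N0 ⇒ if q then if q then s else N0 ⇒ if q then if q then s else s

Two distinct leftmost derivations for the same string.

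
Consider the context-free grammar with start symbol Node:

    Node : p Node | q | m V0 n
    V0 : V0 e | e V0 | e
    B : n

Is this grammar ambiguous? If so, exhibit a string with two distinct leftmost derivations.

Ambiguous

Witness: m e e n

Derivation 1: Node ⇒ m V0 n ⇒ m V0 e n ⇒ m e e n
Derivation 2: Node ⇒ m V0 n ⇒ m e V0 n ⇒ m e e n

Two distinct leftmost derivations for the same string.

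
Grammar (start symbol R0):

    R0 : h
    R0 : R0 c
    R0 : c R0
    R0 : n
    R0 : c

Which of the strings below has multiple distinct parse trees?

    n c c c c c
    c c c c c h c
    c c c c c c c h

c c c c c h c

n c c c c c: 1 tree
c c c c c h c: 6 trees
c c c c c c c h: 1 tree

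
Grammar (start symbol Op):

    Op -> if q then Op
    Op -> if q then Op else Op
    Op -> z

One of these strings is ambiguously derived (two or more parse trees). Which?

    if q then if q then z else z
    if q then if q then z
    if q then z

if q then if q then z else z

if q then if q then z else z: 2 trees
if q then if q then z: 1 tree
if q then z: 1 tree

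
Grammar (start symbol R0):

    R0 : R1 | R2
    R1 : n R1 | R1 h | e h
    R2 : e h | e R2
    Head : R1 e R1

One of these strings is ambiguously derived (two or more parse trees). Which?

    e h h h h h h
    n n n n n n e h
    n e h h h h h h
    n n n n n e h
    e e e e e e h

n e h h h h h h

e h h h h h h: 1 tree
n n n n n n e h: 1 tree
n e h h h h h h: 6 trees
n n n n n e h: 1 tree
e e e e e e h: 1 tree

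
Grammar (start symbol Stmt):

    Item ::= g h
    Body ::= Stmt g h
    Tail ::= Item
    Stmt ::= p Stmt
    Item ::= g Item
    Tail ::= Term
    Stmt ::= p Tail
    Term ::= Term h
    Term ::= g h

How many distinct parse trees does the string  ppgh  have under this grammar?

Parse trees for ppgh:
  [Stmt p [Stmt p [Tail [Item g h]]]]
  [Stmt p [Stmt p [Tail [Term g h]]]]

2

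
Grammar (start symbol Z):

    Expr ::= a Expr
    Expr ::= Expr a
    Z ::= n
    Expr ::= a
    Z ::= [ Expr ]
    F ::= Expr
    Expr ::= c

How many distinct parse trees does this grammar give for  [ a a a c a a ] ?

10

Parse trees for [ a a a c a a ] (showing first 6 of 10):
  [Z [ [Expr a [Expr a [Expr a [Expr [Expr [Expr c] a] a]]]] ]]
  [Z [ [Expr a [Expr a [Expr [Expr a [Expr [Expr c] a]] a]]] ]]
  [Z [ [Expr a [Expr a [Expr [Expr [Expr a [Expr c]] a] a]]] ]]
  [Z [ [Expr a [Expr [Expr a [Expr a [Expr [Expr c] a]]] a]] ]]
  [Z [ [Expr a [Expr [Expr a [Expr [Expr a [Expr c]] a]] a]] ]]
  [Z [ [Expr a [Expr [Expr [Expr a [Expr a [Expr c]]] a] a]] ]]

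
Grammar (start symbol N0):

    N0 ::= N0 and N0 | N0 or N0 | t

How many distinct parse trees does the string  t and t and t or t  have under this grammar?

Parse trees for t and t and t or t:
  [N0 [N0 t] and [N0 [N0 t] and [N0 [N0 t] or [N0 t]]]]
  [N0 [N0 t] and [N0 [N0 [N0 t] and [N0 t]] or [N0 t]]]
  [N0 [N0 [N0 t] and [N0 t]] and [N0 [N0 t] or [N0 t]]]
  [N0 [N0 [N0 t] and [N0 [N0 t] and [N0 t]]] or [N0 t]]
  [N0 [N0 [N0 [N0 t] and [N0 t]] and [N0 t]] or [N0 t]]

5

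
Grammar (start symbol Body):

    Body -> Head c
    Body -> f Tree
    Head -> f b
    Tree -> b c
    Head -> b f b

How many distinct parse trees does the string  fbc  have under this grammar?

Parse trees for fbc:
  [Body [Head f b] c]
  [Body f [Tree b c]]

2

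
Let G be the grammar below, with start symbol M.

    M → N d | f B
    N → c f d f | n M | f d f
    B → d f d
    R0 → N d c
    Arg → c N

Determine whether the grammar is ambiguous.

Ambiguous

Witness: f d f d

Derivation 1: M ⇒ N d ⇒ f d f d
Derivation 2: M ⇒ f B ⇒ f d f d

Two distinct leftmost derivations for the same string.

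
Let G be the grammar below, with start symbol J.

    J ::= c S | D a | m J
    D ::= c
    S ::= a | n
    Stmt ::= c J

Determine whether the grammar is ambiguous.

Ambiguous

Witness: c a

Derivation 1: J ⇒ c S ⇒ c a
Derivation 2: J ⇒ D a ⇒ c a

Two distinct leftmost derivations for the same string.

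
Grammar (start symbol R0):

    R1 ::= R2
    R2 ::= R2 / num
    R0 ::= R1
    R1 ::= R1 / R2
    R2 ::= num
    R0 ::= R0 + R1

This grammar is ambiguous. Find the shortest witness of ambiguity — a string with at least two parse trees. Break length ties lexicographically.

num / num

length 1: no string has ≥2 trees
length 3: num / num has 2 parse trees

Two derivations of num / num:
  R0 ⇒ R1 ⇒ R2 ⇒ R2 / num ⇒ num / num
  R0 ⇒ R1 ⇒ R1 / R2 ⇒ R2 / R2 ⇒ num / R2 ⇒ num / num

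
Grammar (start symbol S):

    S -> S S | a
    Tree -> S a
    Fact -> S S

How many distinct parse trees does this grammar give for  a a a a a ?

14

Parse trees for a a a a a (showing first 6 of 14):
  [S [S a] [S [S a] [S [S a] [S [S a] [S a]]]]]
  [S [S a] [S [S a] [S [S [S a] [S a]] [S a]]]]
  [S [S a] [S [S [S a] [S a]] [S [S a] [S a]]]]
  [S [S a] [S [S [S a] [S [S a] [S a]]] [S a]]]
  [S [S a] [S [S [S [S a] [S a]] [S a]] [S a]]]
  [S [S [S a] [S a]] [S [S a] [S [S a] [S a]]]]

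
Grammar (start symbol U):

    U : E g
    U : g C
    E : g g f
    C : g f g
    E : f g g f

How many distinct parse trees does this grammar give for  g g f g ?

Parse trees for g g f g:
  [U [E g g f] g]
  [U g [C g f g]]

2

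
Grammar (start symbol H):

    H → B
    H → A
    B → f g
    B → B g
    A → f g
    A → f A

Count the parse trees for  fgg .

1

Parse trees for fgg:
  [H [B [B f g] g]]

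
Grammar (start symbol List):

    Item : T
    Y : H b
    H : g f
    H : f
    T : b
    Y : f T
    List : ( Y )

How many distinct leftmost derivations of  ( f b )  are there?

Parse trees for ( f b ):
  [List ( [Y [H f] b] )]
  [List ( [Y f [T b]] )]

2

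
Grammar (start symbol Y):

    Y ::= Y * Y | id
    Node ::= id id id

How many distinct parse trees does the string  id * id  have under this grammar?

Parse trees for id * id:
  [Y [Y id] * [Y id]]

1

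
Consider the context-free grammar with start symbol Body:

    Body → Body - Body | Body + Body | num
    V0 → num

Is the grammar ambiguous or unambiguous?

Ambiguous

Witness: num + num + num

Derivation 1: Body ⇒ Body + Body ⇒ Body + Body + Body ⇒ num + Body + Body ⇒ num + num + Body ⇒ num + num + num
Derivation 2: Body ⇒ Body + Body ⇒ num + Body ⇒ num + Body + Body ⇒ num + num + Body ⇒ num + num + num

Two distinct leftmost derivations for the same string.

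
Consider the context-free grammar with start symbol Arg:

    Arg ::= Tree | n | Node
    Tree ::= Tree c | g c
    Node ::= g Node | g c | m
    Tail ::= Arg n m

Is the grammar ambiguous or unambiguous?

Ambiguous

Witness: g c

Derivation 1: Arg ⇒ Tree ⇒ g c
Derivation 2: Arg ⇒ Node ⇒ g c

Two distinct leftmost derivations for the same string.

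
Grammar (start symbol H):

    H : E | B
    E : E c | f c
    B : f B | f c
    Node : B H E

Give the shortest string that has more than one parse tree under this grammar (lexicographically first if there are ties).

length 2: f c has 2 parse trees

Two derivations of f c:
  H ⇒ E ⇒ f c
  H ⇒ B ⇒ f c

f c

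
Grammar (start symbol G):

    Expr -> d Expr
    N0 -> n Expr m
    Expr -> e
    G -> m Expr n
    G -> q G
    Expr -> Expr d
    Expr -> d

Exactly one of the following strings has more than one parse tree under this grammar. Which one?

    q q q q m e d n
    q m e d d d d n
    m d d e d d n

q q q q m e d n: 1 tree
q m e d d d d n: 1 tree
m d d e d d n: 6 trees

m d d e d d n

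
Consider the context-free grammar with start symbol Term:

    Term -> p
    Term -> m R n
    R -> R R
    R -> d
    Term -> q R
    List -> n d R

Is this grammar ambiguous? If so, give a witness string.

Ambiguous

Witness: q d d d

Derivation 1: Term ⇒ q R ⇒ q R R ⇒ q R R R ⇒ q d R R ⇒ q d d R ⇒ q d d d
Derivation 2: Term ⇒ q R ⇒ q R R ⇒ q d R ⇒ q d R R ⇒ q d d R ⇒ q d d d

Two distinct leftmost derivations for the same string.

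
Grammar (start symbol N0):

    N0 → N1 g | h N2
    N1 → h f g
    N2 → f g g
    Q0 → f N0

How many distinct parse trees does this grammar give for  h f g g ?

2

Parse trees for h f g g:
  [N0 [N1 h f g] g]
  [N0 h [N2 f g g]]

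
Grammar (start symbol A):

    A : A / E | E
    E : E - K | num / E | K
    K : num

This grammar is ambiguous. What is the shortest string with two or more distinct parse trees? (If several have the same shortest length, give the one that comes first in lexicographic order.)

num / num

length 1: no string has ≥2 trees
length 3: num / num has 2 parse trees

Two derivations of num / num:
  A ⇒ A / E ⇒ E / E ⇒ K / E ⇒ num / E ⇒ num / K ⇒ num / num
  A ⇒ E ⇒ num / E ⇒ num / K ⇒ num / num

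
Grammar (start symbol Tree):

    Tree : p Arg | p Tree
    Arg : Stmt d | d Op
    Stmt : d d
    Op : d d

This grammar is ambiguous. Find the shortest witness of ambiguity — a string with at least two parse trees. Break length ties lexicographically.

p d d d

length 4: p d d d has 2 parse trees

Two derivations of p d d d:
  Tree ⇒ p Arg ⇒ p Stmt d ⇒ p d d d
  Tree ⇒ p Arg ⇒ p d Op ⇒ p d d d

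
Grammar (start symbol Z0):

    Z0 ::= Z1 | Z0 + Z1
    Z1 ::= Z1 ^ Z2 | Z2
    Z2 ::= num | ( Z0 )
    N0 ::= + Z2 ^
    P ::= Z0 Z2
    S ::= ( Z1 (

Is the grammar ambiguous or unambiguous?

(N0, P, S are unreachable from Z0, so their rules don't affect L(Z0).) Z0 → Z0 + Z1 | Z1  ;  Z1 → Z1 ^ Z2 | Z2  — a left-associative chain with Z2 at the bottom. Each string factors uniquely by precedence.

Unambiguous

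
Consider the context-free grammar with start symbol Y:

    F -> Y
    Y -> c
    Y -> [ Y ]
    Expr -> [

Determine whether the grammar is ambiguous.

Unambiguous

Only Y is reachable from Y; ignoring the rest: L(Y) is { openⁿ atom closeⁿ : n ≥ 0 }. The bracket depth fixes n, and the derivation is forced at every step.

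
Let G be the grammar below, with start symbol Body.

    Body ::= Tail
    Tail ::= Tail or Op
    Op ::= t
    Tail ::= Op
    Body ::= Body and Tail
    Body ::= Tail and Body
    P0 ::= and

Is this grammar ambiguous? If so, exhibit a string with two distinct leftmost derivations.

Ambiguous

Witness: t and t

Derivation 1: Body ⇒ Body and Tail ⇒ Tail and Tail ⇒ Op and Tail ⇒ t and Tail ⇒ t and Op ⇒ t and t
Derivation 2: Body ⇒ Tail and Body ⇒ Op and Body ⇒ t and Body ⇒ t and Tail ⇒ t and Op ⇒ t and t

Two distinct leftmost derivations for the same string.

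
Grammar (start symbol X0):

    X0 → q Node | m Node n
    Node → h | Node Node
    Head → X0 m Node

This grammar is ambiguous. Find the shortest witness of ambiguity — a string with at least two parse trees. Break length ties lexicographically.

q h h h

length 2: no string has ≥2 trees
length 3: no string has ≥2 trees
length 4: q h h h has 2 parse trees

Two derivations of q h h h:
  X0 ⇒ q Node ⇒ q Node Node ⇒ q h Node ⇒ q h Node Node ⇒ q h h Node ⇒ q h h h
  X0 ⇒ q Node ⇒ q Node Node ⇒ q Node Node Node ⇒ q h Node Node ⇒ q h h Node ⇒ q h h h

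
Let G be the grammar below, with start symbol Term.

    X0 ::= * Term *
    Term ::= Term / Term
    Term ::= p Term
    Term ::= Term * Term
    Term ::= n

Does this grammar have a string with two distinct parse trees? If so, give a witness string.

Witness: p n * n

Derivation 1: Term ⇒ p Term ⇒ p Term * Term ⇒ p n * Term ⇒ p n * n
Derivation 2: Term ⇒ Term * Term ⇒ p Term * Term ⇒ p n * Term ⇒ p n * n

Two distinct leftmost derivations for the same string.

Ambiguous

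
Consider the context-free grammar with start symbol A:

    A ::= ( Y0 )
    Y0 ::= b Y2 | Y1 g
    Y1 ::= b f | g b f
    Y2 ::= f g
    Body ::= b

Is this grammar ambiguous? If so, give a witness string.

Ambiguous

Witness: ( b f g )

Derivation 1: A ⇒ ( Y0 ) ⇒ ( b Y2 ) ⇒ ( b f g )
Derivation 2: A ⇒ ( Y0 ) ⇒ ( Y1 g ) ⇒ ( b f g )

Two distinct leftmost derivations for the same string.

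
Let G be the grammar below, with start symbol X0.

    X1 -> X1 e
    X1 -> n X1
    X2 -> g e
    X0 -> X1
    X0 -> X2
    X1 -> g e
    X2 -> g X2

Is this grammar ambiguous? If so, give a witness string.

Witness: g e

Derivation 1: X0 ⇒ X1 ⇒ g e
Derivation 2: X0 ⇒ X2 ⇒ g e

Two distinct leftmost derivations for the same string.

Ambiguous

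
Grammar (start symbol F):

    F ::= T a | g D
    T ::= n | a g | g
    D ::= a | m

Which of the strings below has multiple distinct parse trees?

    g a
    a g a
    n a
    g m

g a: 2 trees
a g a: 1 tree
n a: 1 tree
g m: 1 tree

g a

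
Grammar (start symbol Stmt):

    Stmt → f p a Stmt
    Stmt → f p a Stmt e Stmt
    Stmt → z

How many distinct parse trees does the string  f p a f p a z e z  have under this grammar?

2

Parse trees for f p a f p a z e z:
  [Stmt f p a [Stmt f p a [Stmt z] e [Stmt z]]]
  [Stmt f p a [Stmt f p a [Stmt z]] e [Stmt z]]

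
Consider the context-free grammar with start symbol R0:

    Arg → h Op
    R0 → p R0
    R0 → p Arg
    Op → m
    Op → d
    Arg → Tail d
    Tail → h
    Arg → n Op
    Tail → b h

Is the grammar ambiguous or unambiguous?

Witness: p h d

Derivation 1: R0 ⇒ p Arg ⇒ p h Op ⇒ p h d
Derivation 2: R0 ⇒ p Arg ⇒ p Tail d ⇒ p h d

Two distinct leftmost derivations for the same string.

Ambiguous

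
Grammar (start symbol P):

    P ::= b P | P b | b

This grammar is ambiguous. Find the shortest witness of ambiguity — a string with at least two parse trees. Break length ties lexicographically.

b b

length 1: no string has ≥2 trees
length 2: b b has 2 parse trees

Two derivations of b b:
  P ⇒ b P ⇒ b b
  P ⇒ P b ⇒ b b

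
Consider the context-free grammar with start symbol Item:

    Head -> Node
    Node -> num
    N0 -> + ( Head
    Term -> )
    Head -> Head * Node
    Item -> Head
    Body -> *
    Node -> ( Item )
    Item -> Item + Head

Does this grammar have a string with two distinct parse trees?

Only Item, Head, Node are reachable from Item; ignoring the rest: The grammar is stratified — Item handles '+' (left-recursive), Head handles '*', Node atoms. Each operator has a fixed associativity and precedence level, so every string has one parse.

Unambiguous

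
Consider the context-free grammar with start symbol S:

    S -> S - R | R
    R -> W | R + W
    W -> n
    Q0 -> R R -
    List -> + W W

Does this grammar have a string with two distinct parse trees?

(Q0, List are unreachable from S, so their rules don't affect L(S).) This is a standard precedence ladder (S over R over W), with each level left-recursive on its own operator ('-' at S, '+' at R). That structure is LR(1), hence unambiguous.

Unambiguous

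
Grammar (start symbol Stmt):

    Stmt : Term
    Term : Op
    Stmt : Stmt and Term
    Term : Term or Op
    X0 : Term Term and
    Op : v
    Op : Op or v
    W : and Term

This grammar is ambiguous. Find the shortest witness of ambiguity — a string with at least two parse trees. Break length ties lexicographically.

v or v

length 1: no string has ≥2 trees
length 3: v or v has 2 parse trees

Two derivations of v or v:
  Stmt ⇒ Term ⇒ Op ⇒ Op or v ⇒ v or v
  Stmt ⇒ Term ⇒ Term or Op ⇒ Op or Op ⇒ v or Op ⇒ v or v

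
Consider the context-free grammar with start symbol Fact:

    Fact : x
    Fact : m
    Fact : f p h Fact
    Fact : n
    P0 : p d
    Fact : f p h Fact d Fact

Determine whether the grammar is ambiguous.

Ambiguous

Witness: f p h f p h m d m

Derivation 1: Fact ⇒ f p h Fact ⇒ f p h f p h Fact d Fact ⇒ f p h f p h m d Fact ⇒ f p h f p h m d m
Derivation 2: Fact ⇒ f p h Fact d Fact ⇒ f p h f p h Fact d Fact ⇒ f p h f p h m d Fact ⇒ f p h f p h m d m

Two distinct leftmost derivations for the same string.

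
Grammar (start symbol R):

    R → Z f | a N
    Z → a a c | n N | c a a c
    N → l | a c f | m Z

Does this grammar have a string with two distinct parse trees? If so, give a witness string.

Witness: a a c f

Derivation 1: R ⇒ Z f ⇒ a a c f
Derivation 2: R ⇒ a N ⇒ a a c f

Two distinct leftmost derivations for the same string.

Ambiguous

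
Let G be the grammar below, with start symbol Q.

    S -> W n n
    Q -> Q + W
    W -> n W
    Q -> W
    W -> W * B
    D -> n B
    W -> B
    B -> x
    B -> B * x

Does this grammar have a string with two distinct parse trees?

Witness: x * x

Derivation 1: Q ⇒ W ⇒ W * B ⇒ B * B ⇒ x * B ⇒ x * x
Derivation 2: Q ⇒ W ⇒ B ⇒ B * x ⇒ x * x

Two distinct leftmost derivations for the same string.

Ambiguous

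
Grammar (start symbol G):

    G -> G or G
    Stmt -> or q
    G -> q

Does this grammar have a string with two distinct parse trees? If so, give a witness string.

Witness: q or q or q

Derivation 1: G ⇒ G or G ⇒ G or G or G ⇒ q or G or G ⇒ q or q or G ⇒ q or q or q
Derivation 2: G ⇒ G or G ⇒ q or G ⇒ q or G or G ⇒ q or q or G ⇒ q or q or q

Two distinct leftmost derivations for the same string.

Ambiguous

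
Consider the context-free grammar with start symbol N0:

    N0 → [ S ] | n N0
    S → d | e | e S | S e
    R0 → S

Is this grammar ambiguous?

Ambiguous

Witness: [ e e ]

Derivation 1: N0 ⇒ [ S ] ⇒ [ e S ] ⇒ [ e e ]
Derivation 2: N0 ⇒ [ S ] ⇒ [ S e ] ⇒ [ e e ]

Two distinct leftmost derivations for the same string.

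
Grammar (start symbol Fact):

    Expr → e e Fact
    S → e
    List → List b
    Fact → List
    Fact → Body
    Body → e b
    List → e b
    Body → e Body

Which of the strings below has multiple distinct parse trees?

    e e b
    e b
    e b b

e e b: 1 tree
e b: 2 trees
e b b: 1 tree

e b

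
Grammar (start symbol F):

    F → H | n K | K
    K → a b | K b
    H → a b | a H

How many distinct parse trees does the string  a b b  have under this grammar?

Parse trees for a b b:
  [F [K [K a b] b]]

1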